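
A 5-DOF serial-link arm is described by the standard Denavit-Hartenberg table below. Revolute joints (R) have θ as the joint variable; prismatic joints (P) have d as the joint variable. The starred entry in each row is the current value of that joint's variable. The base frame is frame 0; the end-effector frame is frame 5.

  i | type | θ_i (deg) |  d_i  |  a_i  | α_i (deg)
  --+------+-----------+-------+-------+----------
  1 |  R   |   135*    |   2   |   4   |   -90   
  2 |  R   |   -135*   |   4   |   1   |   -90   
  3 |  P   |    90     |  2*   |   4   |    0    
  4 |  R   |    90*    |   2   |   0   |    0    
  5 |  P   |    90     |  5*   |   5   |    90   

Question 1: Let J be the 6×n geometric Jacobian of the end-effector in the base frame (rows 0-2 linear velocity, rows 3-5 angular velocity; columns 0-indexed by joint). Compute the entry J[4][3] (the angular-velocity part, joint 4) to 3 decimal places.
0.500

axis z_3 = (-0.5000,0.5000,0.7071); lever o_n−o_3 = (-7.0355,-0.0355,4.9497)
cross product → J_v[:, 3] = (2.5000,-2.5000,3.5355)
J_ω[:, 3] = z_3
entry J[4][3] = 0.5000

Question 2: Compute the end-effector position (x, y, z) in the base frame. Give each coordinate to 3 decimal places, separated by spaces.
after link 1: o_1 = (-2.8284, 2.8284, 2.0000)
after link 2: o_2 = (-5.1569, -0.5000, 2.7071)
after link 3: o_3 = (-3.3284, 3.3284, 4.1213)
after link 4: o_4 = (-4.3284, 4.3284, 5.5355)
after link 5: o_5 = (-10.3640, 3.2929, 9.0711)

-10.364 3.293 9.071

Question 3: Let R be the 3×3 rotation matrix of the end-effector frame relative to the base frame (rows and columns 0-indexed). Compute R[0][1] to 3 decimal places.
End-effector y-axis (col 1 of R) = (-0.5000,0.5000,0.7071)
R[0][1] = -0.5000

-0.500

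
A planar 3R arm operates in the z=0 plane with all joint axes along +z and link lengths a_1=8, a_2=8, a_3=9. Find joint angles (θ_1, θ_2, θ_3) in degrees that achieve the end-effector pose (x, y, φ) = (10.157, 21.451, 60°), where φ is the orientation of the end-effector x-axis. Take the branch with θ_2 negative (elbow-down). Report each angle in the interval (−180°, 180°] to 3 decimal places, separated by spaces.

90.000 -45.000 15.001

wrist centre = target − a_3·(cos φ, sin φ) = (5.6570, 13.6568)
cos θ_2 = (218.5091−8²−8²)/(2·8·8) = 0.7071; θ_2 = -45.0004° (elbow-down)
β = atan2(13.6568,5.6570) = 67.4994°; ψ = atan2(-5.6569,13.6568) = -22.5002°
θ_1 = β − ψ = 89.9995°
θ_3 = φ − θ_1 − θ_2 = 15.0008° (wrapped to (-180°,180°])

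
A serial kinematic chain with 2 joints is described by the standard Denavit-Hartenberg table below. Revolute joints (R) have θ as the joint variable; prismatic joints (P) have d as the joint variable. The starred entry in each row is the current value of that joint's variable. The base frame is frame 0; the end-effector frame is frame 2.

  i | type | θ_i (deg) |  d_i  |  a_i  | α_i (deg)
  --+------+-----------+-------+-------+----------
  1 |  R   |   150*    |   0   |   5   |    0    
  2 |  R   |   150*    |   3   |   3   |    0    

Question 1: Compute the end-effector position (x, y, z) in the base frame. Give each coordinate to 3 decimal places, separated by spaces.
-2.830 -0.098 3.000

after link 1: o_1 = (-4.3301, 2.5000, 0.0000)
after link 2: o_2 = (-2.8301, -0.0981, 3.0000)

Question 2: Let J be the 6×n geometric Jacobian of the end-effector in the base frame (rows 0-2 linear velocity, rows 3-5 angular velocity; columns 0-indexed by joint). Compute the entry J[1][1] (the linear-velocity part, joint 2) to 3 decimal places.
axis z_1 = (0.0000,0.0000,1.0000); lever o_n−o_1 = (1.5000,-2.5981,3.0000)
cross product → J_v[:, 1] = (2.5981,1.5000,-0.0000)
J_ω[:, 1] = z_1
entry J[1][1] = 1.5000

1.500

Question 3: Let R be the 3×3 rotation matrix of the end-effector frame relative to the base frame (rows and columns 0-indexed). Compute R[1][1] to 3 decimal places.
0.500

End-effector y-axis (col 1 of R) = (0.8660,0.5000,0.0000)
R[1][1] = 0.5000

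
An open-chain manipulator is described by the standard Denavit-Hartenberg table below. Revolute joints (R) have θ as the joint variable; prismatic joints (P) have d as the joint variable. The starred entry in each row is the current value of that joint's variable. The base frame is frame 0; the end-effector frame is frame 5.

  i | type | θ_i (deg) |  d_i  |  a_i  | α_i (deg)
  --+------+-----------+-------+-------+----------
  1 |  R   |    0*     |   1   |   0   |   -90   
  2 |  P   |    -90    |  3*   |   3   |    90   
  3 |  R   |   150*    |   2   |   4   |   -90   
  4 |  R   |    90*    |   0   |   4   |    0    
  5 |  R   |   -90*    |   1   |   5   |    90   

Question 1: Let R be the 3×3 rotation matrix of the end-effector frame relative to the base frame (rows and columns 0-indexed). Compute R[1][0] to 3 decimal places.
End-effector x-axis (col 0 of R) = (-0.0000,0.5000,-0.8660)
R[1][0] = 0.5000

0.500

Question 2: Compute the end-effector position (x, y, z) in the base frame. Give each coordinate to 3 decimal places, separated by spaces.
2.000 6.634 -4.294

after link 1: o_1 = (0.0000, 0.0000, 1.0000)
after link 2: o_2 = (0.0000, 3.0000, 4.0000)
after link 3: o_3 = (-2.0000, 5.0000, 0.5359)
after link 4: o_4 = (2.0000, 5.0000, 0.5359)
after link 5: o_5 = (2.0000, 6.6340, -4.2942)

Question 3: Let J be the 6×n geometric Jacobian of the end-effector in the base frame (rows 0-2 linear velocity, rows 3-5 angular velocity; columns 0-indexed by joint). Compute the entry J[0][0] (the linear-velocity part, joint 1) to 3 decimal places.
axis z_0 = ẑ; lever o_n−o_0 = (2.0000,6.6340,-4.2942)
cross product → J_v[:, 0] = (-6.6340,2.0000,0.0000)
J_ω[:, 0] = z_0
entry J[0][0] = -6.6340

-6.634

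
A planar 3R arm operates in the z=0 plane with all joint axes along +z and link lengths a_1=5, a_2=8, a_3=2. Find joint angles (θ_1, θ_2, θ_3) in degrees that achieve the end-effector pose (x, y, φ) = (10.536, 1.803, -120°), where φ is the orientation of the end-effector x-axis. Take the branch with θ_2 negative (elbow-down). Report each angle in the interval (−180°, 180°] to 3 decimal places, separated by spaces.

44.992 -44.993 -120.000

wrist centre = target − a_3·(cos φ, sin φ) = (11.5360, 3.5351)
cos θ_2 = (145.5759−5²−8²)/(2·5·8) = 0.7072; θ_2 = -44.9926° (elbow-down)
β = atan2(3.5351,11.5360) = 17.0370°; ψ = atan2(-5.6561,10.6576) = -27.9555°
θ_1 = β − ψ = 44.9924°
θ_3 = φ − θ_1 − θ_2 = -119.9999° (wrapped to (-180°,180°])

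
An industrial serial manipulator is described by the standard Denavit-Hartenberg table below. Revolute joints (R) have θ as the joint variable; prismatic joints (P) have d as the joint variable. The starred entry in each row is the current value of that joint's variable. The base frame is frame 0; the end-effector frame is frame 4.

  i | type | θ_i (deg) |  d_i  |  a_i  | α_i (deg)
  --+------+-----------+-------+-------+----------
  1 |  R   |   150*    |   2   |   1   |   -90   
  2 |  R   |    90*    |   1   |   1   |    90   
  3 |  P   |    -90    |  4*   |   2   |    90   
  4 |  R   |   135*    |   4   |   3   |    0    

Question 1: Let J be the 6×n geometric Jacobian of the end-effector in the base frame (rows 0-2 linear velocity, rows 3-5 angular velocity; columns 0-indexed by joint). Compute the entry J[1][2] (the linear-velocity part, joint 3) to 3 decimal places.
0.500

prismatic axis z_2 = (-0.8660,0.5000,0.0000)
J_v[:, 2] = z_2; J_ω[:, 2] = (0,0,0)
entry J[1][2] = 0.5000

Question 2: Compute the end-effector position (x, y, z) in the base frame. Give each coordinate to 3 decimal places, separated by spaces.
-6.728 2.590 5.000

after link 1: o_1 = (-0.8660, 0.5000, 2.0000)
after link 2: o_2 = (-1.3660, -0.3660, 1.0000)
after link 3: o_3 = (-3.8301, 3.3660, 1.0000)
after link 4: o_4 = (-6.7279, 2.5896, 5.0000)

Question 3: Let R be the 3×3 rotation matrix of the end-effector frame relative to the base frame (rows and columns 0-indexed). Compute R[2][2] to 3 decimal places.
End-effector z-axis (col 2 of R) = (0.0000,0.0000,1.0000)
R[2][2] = 1.0000

1.000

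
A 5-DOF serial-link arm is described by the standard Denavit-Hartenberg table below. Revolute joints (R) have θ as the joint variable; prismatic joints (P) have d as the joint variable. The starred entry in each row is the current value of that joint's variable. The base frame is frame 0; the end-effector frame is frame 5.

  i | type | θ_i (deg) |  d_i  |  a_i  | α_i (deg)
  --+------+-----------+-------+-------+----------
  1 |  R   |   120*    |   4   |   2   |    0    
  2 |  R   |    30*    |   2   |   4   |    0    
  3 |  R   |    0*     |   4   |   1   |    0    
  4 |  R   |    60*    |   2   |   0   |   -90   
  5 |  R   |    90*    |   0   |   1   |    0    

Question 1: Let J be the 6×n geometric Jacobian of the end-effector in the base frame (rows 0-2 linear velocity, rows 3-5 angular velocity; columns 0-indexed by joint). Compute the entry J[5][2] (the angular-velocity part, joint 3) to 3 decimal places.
1.000

axis z_2 = (0.0000,0.0000,1.0000); lever o_n−o_2 = (-0.8660,0.5000,5.0000)
cross product → J_v[:, 2] = (-0.5000,-0.8660,0.0000)
J_ω[:, 2] = z_2
entry J[5][2] = 1.0000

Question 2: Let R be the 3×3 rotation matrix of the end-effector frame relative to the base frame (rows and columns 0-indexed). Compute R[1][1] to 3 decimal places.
End-effector y-axis (col 1 of R) = (0.8660,0.5000,-0.0000)
R[1][1] = 0.5000

0.500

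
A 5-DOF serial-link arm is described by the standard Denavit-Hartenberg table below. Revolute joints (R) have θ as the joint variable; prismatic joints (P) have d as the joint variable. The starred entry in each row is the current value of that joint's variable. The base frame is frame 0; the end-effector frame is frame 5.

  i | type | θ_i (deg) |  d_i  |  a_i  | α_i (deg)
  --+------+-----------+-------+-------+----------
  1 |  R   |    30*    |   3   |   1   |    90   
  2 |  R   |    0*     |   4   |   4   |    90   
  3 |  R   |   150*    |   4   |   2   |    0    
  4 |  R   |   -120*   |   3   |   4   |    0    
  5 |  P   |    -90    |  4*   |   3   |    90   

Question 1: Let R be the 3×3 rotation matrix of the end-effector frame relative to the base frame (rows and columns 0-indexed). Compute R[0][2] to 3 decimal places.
End-effector z-axis (col 2 of R) = (-1.0000,0.0000,-0.0000)
R[0][2] = -1.0000

-1.000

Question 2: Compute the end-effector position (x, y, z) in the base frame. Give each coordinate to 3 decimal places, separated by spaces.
9.330 0.304 -8.000

after link 1: o_1 = (0.8660, 0.5000, 3.0000)
after link 2: o_2 = (6.3301, -0.9641, 3.0000)
after link 3: o_3 = (5.3301, -2.6962, -1.0000)
after link 4: o_4 = (9.3301, -2.6962, -4.0000)
after link 5: o_5 = (9.3301, 0.3038, -8.0000)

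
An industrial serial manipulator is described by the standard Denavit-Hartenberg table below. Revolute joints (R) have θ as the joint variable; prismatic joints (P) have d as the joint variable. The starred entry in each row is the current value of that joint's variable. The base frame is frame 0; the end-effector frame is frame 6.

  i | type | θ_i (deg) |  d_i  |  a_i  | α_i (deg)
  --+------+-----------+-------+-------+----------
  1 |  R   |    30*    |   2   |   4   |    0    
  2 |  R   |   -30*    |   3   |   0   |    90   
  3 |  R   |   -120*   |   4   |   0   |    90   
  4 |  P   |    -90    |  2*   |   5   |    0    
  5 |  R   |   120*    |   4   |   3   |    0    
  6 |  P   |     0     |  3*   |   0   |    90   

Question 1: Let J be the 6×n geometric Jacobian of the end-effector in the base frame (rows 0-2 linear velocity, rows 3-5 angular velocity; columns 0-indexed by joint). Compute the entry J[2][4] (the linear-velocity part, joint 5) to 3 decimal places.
1.299

axis z_4 = (-0.8660,-0.0000,0.5000); lever o_n−o_4 = (-7.3612,-1.5000,1.2500)
cross product → J_v[:, 4] = (0.7500,-2.5981,1.2990)
J_ω[:, 4] = z_4
entry J[2][4] = 1.2990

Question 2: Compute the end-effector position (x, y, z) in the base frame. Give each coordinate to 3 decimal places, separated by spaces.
after link 1: o_1 = (3.4641, 2.0000, 2.0000)
after link 2: o_2 = (3.4641, 2.0000, 5.0000)
after link 3: o_3 = (3.4641, -2.0000, 5.0000)
after link 4: o_4 = (1.7321, 3.0000, 6.0000)
after link 5: o_5 = (-3.0311, 1.5000, 5.7500)
after link 6: o_6 = (-5.6292, 1.5000, 7.2500)

-5.629 1.500 7.250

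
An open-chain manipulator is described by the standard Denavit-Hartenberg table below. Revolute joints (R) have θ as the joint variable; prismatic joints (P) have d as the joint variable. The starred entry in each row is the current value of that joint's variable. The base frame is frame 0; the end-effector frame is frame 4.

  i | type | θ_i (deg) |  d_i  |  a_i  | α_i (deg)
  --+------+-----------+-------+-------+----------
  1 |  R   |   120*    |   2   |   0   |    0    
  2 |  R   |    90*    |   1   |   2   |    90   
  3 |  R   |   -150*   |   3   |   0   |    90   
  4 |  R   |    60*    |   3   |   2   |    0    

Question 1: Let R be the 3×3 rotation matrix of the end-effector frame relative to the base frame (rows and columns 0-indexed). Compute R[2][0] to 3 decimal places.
-0.250

End-effector x-axis (col 0 of R) = (-0.0580,0.9665,-0.2500)
R[2][0] = -0.2500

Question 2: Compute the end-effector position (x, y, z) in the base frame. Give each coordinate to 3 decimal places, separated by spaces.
-2.049 4.281 5.098

after link 1: o_1 = (0.0000, 0.0000, 2.0000)
after link 2: o_2 = (-1.7321, -1.0000, 3.0000)
after link 3: o_3 = (-3.2321, 1.5981, 3.0000)
after link 4: o_4 = (-2.0490, 4.2811, 5.0981)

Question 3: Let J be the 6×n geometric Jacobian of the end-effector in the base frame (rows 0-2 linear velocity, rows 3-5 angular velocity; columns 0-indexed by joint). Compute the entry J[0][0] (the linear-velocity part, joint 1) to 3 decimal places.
axis z_0 = ẑ; lever o_n−o_0 = (-2.0490,4.2811,5.0981)
cross product → J_v[:, 0] = (-4.2811,-2.0490,0.0000)
J_ω[:, 0] = z_0
entry J[0][0] = -4.2811

-4.281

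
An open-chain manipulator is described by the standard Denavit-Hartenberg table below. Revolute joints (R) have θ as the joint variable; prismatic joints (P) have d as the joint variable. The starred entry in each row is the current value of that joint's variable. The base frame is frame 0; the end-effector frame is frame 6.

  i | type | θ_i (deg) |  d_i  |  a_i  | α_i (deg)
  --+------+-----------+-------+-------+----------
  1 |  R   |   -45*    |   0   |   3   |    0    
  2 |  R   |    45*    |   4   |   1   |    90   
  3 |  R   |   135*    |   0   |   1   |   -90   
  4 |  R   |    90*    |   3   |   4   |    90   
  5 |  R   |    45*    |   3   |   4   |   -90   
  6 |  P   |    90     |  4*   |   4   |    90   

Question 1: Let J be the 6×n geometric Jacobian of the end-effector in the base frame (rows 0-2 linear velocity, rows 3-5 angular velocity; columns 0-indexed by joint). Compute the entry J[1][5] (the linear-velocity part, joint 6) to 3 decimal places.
prismatic axis z_5 = (-0.5000,-0.7071,-0.5000)
J_v[:, 5] = z_5; J_ω[:, 5] = (0,0,0)
entry J[1][5] = -0.7071

-0.707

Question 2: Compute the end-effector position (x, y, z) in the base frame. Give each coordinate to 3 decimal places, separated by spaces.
after link 1: o_1 = (2.1213, -2.1213, 0.0000)
after link 2: o_2 = (3.1213, -2.1213, 4.0000)
after link 3: o_3 = (2.4142, -2.1213, 4.7071)
after link 4: o_4 = (0.2929, 1.8787, 2.5858)
after link 5: o_5 = (-3.8284, 4.7071, 2.7071)
after link 6: o_6 = (-3.0000, 1.8787, -2.1213)

-3.000 1.879 -2.121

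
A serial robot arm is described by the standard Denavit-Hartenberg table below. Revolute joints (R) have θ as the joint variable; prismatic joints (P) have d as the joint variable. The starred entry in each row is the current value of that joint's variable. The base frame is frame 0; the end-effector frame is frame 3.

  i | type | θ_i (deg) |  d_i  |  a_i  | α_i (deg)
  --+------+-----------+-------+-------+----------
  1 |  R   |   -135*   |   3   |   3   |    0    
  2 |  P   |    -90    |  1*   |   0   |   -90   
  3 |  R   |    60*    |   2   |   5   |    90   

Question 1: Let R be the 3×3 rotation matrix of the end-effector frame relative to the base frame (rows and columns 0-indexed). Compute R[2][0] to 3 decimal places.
End-effector x-axis (col 0 of R) = (-0.3536,0.3536,-0.8660)
R[2][0] = -0.8660

-0.866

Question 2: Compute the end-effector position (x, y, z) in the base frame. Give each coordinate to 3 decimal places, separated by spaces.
after link 1: o_1 = (-2.1213, -2.1213, 3.0000)
after link 2: o_2 = (-2.1213, -2.1213, 4.0000)
after link 3: o_3 = (-5.3033, -1.7678, -0.3301)

-5.303 -1.768 -0.330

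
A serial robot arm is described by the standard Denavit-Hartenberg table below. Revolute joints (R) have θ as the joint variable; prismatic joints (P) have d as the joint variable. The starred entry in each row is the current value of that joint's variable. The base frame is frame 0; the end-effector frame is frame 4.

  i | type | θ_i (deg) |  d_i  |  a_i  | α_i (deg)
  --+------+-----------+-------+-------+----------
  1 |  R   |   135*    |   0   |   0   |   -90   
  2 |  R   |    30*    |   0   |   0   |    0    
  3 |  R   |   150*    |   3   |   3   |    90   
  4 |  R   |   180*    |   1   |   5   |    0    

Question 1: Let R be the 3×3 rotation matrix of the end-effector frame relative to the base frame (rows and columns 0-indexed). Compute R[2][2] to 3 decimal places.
-1.000

End-effector z-axis (col 2 of R) = (-0.0000,-0.0000,-1.0000)
R[2][2] = -1.0000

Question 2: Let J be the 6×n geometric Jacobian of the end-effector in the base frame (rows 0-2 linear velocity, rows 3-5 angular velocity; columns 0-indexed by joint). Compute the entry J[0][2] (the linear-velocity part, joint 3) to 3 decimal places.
axis z_2 = (-0.7071,-0.7071,0.0000); lever o_n−o_2 = (-3.5355,-0.7071,-1.0000)
cross product → J_v[:, 2] = (0.7071,-0.7071,-2.0000)
J_ω[:, 2] = z_2
entry J[0][2] = 0.7071

0.707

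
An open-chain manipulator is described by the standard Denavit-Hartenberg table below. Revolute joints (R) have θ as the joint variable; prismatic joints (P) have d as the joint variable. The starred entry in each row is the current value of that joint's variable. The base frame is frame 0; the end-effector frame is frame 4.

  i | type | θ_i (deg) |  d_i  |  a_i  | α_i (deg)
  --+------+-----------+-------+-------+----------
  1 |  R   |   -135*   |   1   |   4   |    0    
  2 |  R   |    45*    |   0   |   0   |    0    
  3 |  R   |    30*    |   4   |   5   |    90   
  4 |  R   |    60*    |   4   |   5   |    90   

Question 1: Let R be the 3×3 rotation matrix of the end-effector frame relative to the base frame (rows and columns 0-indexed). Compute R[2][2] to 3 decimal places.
-0.500

End-effector z-axis (col 2 of R) = (0.4330,-0.7500,-0.5000)
R[2][2] = -0.5000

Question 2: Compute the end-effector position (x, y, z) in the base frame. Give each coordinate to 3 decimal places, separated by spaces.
after link 1: o_1 = (-2.8284, -2.8284, 1.0000)
after link 2: o_2 = (-2.8284, -2.8284, 1.0000)
after link 3: o_3 = (-0.3284, -7.1586, 5.0000)
after link 4: o_4 = (-2.5425, -11.3236, 9.3301)

-2.543 -11.324 9.330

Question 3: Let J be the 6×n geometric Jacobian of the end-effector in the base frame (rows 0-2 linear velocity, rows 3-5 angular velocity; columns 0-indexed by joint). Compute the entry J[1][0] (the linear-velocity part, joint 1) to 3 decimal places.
-2.543

axis z_0 = ẑ; lever o_n−o_0 = (-2.5425,-11.3236,9.3301)
cross product → J_v[:, 0] = (11.3236,-2.5425,0.0000)
J_ω[:, 0] = z_0
entry J[1][0] = -2.5425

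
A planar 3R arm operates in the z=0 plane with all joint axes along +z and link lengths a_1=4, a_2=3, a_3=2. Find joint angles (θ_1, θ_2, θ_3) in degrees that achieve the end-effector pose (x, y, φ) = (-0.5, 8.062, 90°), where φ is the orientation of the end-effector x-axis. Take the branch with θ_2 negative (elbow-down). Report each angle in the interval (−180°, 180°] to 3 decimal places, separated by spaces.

wrist centre = target − a_3·(cos φ, sin φ) = (-0.5000, 6.0620)
cos θ_2 = (36.9978−4²−3²)/(2·4·3) = 0.4999; θ_2 = -60.0059° (elbow-down)
β = atan2(6.0620,-0.5000) = 94.7151°; ψ = atan2(-2.5982,5.4997) = -25.2874°
θ_1 = β − ψ = 120.0025°
θ_3 = φ − θ_1 − θ_2 = 30.0034° (wrapped to (-180°,180°])

120.003 -60.006 30.003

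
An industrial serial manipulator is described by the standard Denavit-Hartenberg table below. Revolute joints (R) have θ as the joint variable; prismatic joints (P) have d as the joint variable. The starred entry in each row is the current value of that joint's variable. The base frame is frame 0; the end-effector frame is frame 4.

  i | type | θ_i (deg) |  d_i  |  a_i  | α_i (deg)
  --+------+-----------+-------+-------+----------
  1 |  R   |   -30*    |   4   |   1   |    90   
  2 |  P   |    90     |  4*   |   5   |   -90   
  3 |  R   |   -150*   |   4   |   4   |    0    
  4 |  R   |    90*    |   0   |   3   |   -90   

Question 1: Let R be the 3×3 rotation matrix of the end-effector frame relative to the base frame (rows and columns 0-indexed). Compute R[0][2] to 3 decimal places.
0.250

End-effector z-axis (col 2 of R) = (0.2500,0.4330,0.8660)
R[0][2] = 0.2500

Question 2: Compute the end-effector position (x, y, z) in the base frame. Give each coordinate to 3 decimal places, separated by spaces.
after link 1: o_1 = (0.8660, -0.5000, 4.0000)
after link 2: o_2 = (-1.1340, -3.9641, 9.0000)
after link 3: o_3 = (-5.5981, -3.6962, 5.5359)
after link 4: o_4 = (-6.8971, -5.9462, 7.0359)

-6.897 -5.946 7.036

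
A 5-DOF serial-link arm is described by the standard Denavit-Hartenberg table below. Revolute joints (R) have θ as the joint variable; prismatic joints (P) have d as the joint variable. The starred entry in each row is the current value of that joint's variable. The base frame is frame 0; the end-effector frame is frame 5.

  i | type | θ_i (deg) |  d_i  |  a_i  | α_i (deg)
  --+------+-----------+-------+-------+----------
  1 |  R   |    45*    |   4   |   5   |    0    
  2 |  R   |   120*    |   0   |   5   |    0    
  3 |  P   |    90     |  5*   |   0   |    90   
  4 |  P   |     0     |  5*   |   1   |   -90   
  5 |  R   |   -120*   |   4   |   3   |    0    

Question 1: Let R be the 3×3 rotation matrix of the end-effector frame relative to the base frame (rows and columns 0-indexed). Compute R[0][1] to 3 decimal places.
End-effector y-axis (col 1 of R) = (-0.7071,-0.7071,0.0000)
R[0][1] = -0.7071

-0.707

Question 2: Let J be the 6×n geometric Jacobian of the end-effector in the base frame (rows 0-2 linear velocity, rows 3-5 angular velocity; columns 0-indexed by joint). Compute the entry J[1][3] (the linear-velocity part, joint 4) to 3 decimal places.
prismatic axis z_3 = (-0.9659,0.2588,0.0000)
J_v[:, 3] = z_3; J_ω[:, 3] = (0,0,0)
entry J[1][3] = 0.2588

0.259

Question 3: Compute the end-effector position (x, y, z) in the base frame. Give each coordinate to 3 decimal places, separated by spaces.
after link 1: o_1 = (3.5355, 3.5355, 4.0000)
after link 2: o_2 = (-1.2941, 4.8296, 4.0000)
after link 3: o_3 = (-1.2941, 4.8296, 9.0000)
after link 4: o_4 = (-6.3825, 5.1578, 9.0000)
after link 5: o_5 = (-8.5039, 7.2791, 13.0000)

-8.504 7.279 13.000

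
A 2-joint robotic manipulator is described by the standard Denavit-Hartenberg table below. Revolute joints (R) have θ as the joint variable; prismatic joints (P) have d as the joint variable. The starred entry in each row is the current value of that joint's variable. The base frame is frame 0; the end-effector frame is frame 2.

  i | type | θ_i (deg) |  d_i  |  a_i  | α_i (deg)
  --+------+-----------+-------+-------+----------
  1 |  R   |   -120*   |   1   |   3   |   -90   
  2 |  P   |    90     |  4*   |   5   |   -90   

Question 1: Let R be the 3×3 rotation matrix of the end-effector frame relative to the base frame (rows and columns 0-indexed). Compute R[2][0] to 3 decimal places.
-1.000

End-effector x-axis (col 0 of R) = (0.0000,-0.0000,-1.0000)
R[2][0] = -1.0000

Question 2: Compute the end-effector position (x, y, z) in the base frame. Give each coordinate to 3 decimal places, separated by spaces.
1.964 -4.598 -4.000

after link 1: o_1 = (-1.5000, -2.5981, 1.0000)
after link 2: o_2 = (1.9641, -4.5981, -4.0000)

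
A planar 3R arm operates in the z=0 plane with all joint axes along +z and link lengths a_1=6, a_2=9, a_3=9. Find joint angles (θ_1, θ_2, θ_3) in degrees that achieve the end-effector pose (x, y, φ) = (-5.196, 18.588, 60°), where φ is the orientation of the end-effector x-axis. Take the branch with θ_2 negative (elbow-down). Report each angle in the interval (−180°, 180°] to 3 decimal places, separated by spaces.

150.009 -30.014 -59.995

wrist centre = target − a_3·(cos φ, sin φ) = (-9.6960, 10.7938)
cos θ_2 = (210.5179−6²−9²)/(2·6·9) = 0.8659; θ_2 = -30.0136° (elbow-down)
β = atan2(10.7938,-9.6960) = 131.9332°; ψ = atan2(-4.5019,13.7932) = -18.0758°
θ_1 = β − ψ = 150.0090°
θ_3 = φ − θ_1 − θ_2 = -59.9954° (wrapped to (-180°,180°])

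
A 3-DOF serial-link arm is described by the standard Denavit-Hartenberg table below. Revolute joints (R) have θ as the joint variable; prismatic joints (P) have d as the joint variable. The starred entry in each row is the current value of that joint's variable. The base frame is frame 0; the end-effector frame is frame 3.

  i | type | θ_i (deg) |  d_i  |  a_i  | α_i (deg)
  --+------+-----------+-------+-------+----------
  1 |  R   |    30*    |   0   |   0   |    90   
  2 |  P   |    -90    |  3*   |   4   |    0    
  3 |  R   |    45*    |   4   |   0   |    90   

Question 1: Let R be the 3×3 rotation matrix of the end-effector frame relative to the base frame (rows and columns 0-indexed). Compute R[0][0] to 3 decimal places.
End-effector x-axis (col 0 of R) = (0.6124,0.3536,-0.7071)
R[0][0] = 0.6124

0.612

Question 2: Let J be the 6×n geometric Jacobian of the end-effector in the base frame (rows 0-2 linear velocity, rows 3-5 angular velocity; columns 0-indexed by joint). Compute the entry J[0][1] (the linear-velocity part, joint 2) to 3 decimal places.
prismatic axis z_1 = (0.5000,-0.8660,0.0000)
J_v[:, 1] = z_1; J_ω[:, 1] = (0,0,0)
entry J[0][1] = 0.5000

0.500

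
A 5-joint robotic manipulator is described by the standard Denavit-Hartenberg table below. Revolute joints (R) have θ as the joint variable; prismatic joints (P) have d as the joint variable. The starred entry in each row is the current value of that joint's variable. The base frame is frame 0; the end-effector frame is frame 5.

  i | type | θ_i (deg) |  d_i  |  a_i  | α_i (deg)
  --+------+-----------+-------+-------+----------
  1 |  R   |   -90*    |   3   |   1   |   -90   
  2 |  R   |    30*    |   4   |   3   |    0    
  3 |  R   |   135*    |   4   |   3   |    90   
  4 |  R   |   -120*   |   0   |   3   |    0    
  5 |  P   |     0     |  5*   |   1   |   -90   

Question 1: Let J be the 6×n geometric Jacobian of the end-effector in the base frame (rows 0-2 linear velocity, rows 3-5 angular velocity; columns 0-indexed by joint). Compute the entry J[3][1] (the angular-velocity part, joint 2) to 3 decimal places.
axis z_1 = (1.0000,0.0000,0.0000); lever o_n−o_1 = (4.5359,-2.9262,-6.5884)
cross product → J_v[:, 1] = (-0.0000,6.5884,-2.9262)
J_ω[:, 1] = z_1
entry J[3][1] = 1.0000

1.000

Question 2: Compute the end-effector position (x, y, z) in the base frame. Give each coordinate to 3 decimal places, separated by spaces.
4.536 -3.926 -3.588

after link 1: o_1 = (0.0000, -1.0000, 3.0000)
after link 2: o_2 = (4.0000, -3.5981, 1.5000)
after link 3: o_3 = (8.0000, -0.7003, 0.7235)
after link 4: o_4 = (5.4019, -2.1492, 1.1118)
after link 5: o_5 = (4.5359, -3.9262, -3.5884)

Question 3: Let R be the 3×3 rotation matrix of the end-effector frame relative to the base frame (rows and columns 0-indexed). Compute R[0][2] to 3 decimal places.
End-effector z-axis (col 2 of R) = (-0.5000,0.8365,-0.2241)
R[0][2] = -0.5000

-0.500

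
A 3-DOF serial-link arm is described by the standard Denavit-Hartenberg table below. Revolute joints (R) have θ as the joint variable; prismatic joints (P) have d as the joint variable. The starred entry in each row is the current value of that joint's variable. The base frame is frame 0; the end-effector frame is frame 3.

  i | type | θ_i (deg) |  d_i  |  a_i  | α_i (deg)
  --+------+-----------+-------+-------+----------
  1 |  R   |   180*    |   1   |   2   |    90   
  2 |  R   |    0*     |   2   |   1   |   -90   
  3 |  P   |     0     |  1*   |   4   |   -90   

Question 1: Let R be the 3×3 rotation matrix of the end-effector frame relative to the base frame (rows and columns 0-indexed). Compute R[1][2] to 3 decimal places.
End-effector z-axis (col 2 of R) = (-0.0000,-1.0000,0.0000)
R[1][2] = -1.0000

-1.000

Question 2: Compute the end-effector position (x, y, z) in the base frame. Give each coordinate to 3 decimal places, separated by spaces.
after link 1: o_1 = (-2.0000, 0.0000, 1.0000)
after link 2: o_2 = (-3.0000, 2.0000, 1.0000)
after link 3: o_3 = (-7.0000, 2.0000, 2.0000)

-7.000 2.000 2.000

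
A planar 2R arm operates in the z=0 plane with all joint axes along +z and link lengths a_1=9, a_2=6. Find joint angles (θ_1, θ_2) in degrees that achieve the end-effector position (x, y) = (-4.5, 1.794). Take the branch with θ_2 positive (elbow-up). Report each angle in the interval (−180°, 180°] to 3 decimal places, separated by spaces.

cos θ_2 = (23.4684−9²−6²)/(2·9·6) = -0.8660; θ_2 = 150.0009° (elbow-up)
β = atan2(1.7940,-4.5000) = 158.2645°; ψ = atan2(2.9999,3.8038) = 38.2616°
θ_1 = β − ψ = 120.0029°

120.003 150.001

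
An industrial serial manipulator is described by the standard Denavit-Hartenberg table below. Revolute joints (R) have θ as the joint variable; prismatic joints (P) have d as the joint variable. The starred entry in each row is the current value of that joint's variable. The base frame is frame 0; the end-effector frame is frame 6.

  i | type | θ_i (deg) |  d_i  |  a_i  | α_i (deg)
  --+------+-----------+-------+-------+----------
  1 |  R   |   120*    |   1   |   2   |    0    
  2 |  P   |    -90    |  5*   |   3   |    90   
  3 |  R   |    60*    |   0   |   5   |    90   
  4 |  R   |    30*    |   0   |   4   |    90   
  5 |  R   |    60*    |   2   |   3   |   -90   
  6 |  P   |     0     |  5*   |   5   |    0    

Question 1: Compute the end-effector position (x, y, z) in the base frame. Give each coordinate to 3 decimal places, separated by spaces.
after link 1: o_1 = (-1.0000, 1.7321, 1.0000)
after link 2: o_2 = (1.5981, 3.2321, 6.0000)
after link 3: o_3 = (3.7631, 4.4821, 10.3301)
after link 4: o_4 = (6.2631, 3.6160, 13.3301)
after link 5: o_5 = (8.7162, 6.1663, 14.0221)
after link 6: o_6 = (12.6950, 9.5200, 9.2345)

12.695 9.520 9.234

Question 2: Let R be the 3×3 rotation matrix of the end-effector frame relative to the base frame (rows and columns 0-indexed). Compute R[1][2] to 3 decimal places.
0.404

End-effector z-axis (col 2 of R) = (-0.1663,0.4040,-0.8995)
R[1][2] = 0.4040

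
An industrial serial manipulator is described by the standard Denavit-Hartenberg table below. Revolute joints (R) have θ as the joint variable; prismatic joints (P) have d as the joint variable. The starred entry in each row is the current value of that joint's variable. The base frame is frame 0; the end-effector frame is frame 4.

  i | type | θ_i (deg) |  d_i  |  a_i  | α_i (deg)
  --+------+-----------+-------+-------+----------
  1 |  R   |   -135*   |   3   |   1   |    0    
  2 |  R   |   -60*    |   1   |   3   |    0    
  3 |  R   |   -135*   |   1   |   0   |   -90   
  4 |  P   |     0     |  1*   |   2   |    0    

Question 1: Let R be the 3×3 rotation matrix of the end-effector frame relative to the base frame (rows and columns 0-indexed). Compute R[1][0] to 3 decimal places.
0.500

End-effector x-axis (col 0 of R) = (0.8660,0.5000,0.0000)
R[1][0] = 0.5000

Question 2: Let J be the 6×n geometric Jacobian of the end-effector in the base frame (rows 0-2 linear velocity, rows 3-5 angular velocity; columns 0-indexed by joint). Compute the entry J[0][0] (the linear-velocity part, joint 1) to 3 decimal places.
-1.935

axis z_0 = ẑ; lever o_n−o_0 = (-2.3728,1.9354,5.0000)
cross product → J_v[:, 0] = (-1.9354,-2.3728,0.0000)
J_ω[:, 0] = z_0
entry J[0][0] = -1.9354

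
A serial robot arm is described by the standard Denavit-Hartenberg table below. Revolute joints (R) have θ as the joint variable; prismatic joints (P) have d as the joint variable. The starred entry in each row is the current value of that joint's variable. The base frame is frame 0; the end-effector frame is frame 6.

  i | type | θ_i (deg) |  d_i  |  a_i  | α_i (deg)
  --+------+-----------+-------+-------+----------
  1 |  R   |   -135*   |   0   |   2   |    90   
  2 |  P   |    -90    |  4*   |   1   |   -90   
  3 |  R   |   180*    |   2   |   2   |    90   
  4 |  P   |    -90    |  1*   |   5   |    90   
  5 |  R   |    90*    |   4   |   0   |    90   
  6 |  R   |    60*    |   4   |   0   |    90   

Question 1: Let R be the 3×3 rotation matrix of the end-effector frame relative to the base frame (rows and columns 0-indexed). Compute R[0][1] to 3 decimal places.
End-effector y-axis (col 1 of R) = (0.7071,0.7071,-0.0000)
R[0][1] = 0.7071

0.707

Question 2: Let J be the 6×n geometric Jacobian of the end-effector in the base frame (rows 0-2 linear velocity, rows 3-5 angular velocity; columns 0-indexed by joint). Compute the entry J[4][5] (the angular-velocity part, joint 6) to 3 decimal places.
0.707

axis z_5 = (0.7071,0.7071,-0.0000); lever o_n−o_5 = (2.8284,2.8284,-0.0000)
cross product → J_v[:, 5] = (-0.0000,0.0000,0.0000)
J_ω[:, 5] = z_5
entry J[4][5] = 0.7071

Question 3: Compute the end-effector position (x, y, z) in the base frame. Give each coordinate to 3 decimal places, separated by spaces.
1.414 5.657 -3.000

after link 1: o_1 = (-1.4142, -1.4142, 0.0000)
after link 2: o_2 = (-4.2426, 1.4142, -1.0000)
after link 3: o_3 = (-5.6569, -0.0000, 1.0000)
after link 4: o_4 = (-1.4142, 2.8284, 1.0000)
after link 5: o_5 = (-1.4142, 2.8284, -3.0000)
after link 6: o_6 = (1.4142, 5.6569, -3.0000)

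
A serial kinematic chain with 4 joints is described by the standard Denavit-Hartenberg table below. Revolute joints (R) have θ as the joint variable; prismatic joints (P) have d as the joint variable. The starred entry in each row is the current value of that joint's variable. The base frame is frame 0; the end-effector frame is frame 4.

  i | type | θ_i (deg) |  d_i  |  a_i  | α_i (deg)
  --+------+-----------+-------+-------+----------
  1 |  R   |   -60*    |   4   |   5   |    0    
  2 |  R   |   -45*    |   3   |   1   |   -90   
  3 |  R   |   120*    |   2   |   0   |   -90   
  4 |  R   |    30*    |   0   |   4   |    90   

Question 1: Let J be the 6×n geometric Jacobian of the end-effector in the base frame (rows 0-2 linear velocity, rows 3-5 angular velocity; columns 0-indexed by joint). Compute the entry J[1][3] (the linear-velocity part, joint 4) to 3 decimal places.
axis z_3 = (0.2241,0.8365,0.5000); lever o_n−o_3 = (-1.4836,2.1907,-3.0000)
cross product → J_v[:, 3] = (-3.6049,-0.0694,1.7321)
J_ω[:, 3] = z_3
entry J[1][3] = -0.0694

-0.069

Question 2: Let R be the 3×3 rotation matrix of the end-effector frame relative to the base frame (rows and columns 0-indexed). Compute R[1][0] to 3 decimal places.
End-effector x-axis (col 0 of R) = (-0.3709,0.5477,-0.7500)
R[1][0] = 0.5477

0.548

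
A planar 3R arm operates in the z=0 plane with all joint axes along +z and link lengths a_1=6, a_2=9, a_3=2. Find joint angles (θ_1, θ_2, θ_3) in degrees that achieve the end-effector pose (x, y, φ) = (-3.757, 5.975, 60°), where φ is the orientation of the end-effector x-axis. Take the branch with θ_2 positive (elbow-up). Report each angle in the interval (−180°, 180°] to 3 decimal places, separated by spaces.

wrist centre = target − a_3·(cos φ, sin φ) = (-4.7570, 4.2429)
cos θ_2 = (40.6317−6²−9²)/(2·6·9) = -0.7071; θ_2 = 135.0006° (elbow-up)
β = atan2(4.2429,-4.7570) = 138.2690°; ψ = atan2(6.3639,-0.3640) = 93.2739°
θ_1 = β − ψ = 44.9951°
θ_3 = φ − θ_1 − θ_2 = -119.9957° (wrapped to (-180°,180°])

44.995 135.001 -119.996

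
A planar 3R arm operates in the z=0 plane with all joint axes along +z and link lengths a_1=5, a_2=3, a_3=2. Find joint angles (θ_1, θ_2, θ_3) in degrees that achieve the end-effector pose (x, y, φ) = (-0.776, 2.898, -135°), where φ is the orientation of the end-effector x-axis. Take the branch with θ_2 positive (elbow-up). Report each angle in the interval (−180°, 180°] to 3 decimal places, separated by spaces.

wrist centre = target − a_3·(cos φ, sin φ) = (0.6382, 4.3122)
cos θ_2 = (19.0025−5²−3²)/(2·5·3) = -0.4999; θ_2 = 119.9945° (elbow-up)
β = atan2(4.3122,0.6382) = 81.5813°; ψ = atan2(2.5982,3.5003) = 36.5863°
θ_1 = β − ψ = 44.9949°
θ_3 = φ − θ_1 − θ_2 = 60.0106° (wrapped to (-180°,180°])

44.995 119.994 60.011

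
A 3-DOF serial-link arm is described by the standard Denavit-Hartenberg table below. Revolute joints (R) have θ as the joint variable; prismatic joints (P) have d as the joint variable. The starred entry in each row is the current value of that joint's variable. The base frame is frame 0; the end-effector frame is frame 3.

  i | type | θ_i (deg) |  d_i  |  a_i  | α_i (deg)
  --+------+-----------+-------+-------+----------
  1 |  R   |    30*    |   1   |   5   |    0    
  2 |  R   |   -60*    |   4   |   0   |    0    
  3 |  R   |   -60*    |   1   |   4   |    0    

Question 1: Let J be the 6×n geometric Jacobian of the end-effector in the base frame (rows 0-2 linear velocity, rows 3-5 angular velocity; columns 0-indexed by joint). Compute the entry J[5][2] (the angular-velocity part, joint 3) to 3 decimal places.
axis z_2 = (0.0000,0.0000,1.0000); lever o_n−o_2 = (0.0000,-4.0000,1.0000)
cross product → J_v[:, 2] = (4.0000,0.0000,-0.0000)
J_ω[:, 2] = z_2
entry J[5][2] = 1.0000

1.000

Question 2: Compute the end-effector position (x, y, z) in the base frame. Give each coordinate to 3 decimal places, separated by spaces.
after link 1: o_1 = (4.3301, 2.5000, 1.0000)
after link 2: o_2 = (4.3301, 2.5000, 5.0000)
after link 3: o_3 = (4.3301, -1.5000, 6.0000)

4.330 -1.500 6.000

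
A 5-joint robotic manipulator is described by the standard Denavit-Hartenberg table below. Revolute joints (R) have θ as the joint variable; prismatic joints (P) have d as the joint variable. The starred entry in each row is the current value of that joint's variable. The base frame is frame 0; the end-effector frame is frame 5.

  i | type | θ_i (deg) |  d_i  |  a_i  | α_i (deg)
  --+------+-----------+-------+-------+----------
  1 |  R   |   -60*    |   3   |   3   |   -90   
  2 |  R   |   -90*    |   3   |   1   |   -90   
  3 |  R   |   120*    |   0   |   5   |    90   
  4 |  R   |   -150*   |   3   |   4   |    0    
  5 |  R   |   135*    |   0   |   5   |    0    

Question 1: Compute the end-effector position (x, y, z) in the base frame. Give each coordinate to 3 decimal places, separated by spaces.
-3.622 -1.752 3.415

after link 1: o_1 = (1.5000, -2.5981, 3.0000)
after link 2: o_2 = (4.0981, -1.0981, 4.0000)
after link 3: o_3 = (0.3481, -3.2631, 1.5000)
after link 4: o_4 = (0.6471, -0.7811, 5.8301)
after link 5: o_5 = (-3.6222, -1.7517, 3.4153)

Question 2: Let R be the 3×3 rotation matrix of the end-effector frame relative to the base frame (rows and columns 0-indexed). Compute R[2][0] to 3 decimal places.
-0.483

End-effector x-axis (col 0 of R) = (-0.8539,-0.1941,-0.4830)
R[2][0] = -0.4830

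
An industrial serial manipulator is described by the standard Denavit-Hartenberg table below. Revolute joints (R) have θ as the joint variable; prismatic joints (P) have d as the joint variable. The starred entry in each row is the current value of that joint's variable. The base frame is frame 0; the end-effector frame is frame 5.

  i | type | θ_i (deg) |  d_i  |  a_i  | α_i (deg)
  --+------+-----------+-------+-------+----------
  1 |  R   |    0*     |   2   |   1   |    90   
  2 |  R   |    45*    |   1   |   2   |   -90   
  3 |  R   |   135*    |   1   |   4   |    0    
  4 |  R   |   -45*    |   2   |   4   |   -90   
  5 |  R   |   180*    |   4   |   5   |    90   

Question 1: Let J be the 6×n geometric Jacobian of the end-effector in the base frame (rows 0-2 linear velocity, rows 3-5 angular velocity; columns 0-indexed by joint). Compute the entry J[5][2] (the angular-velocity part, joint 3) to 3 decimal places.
0.707

axis z_2 = (-0.7071,-0.0000,0.7071); lever o_n−o_2 = (-6.9497,1.8284,-2.7071)
cross product → J_v[:, 2] = (-1.2929,-6.8284,-1.2929)
J_ω[:, 2] = z_2
entry J[5][2] = 0.7071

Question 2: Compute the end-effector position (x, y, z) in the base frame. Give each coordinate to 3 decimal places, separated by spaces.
after link 1: o_1 = (1.0000, 0.0000, 2.0000)
after link 2: o_2 = (2.4142, -1.0000, 3.4142)
after link 3: o_3 = (-0.2929, 1.8284, 2.1213)
after link 4: o_4 = (-1.7071, 5.8284, 3.5355)
after link 5: o_5 = (-4.5355, 0.8284, 0.7071)

-4.536 0.828 0.707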